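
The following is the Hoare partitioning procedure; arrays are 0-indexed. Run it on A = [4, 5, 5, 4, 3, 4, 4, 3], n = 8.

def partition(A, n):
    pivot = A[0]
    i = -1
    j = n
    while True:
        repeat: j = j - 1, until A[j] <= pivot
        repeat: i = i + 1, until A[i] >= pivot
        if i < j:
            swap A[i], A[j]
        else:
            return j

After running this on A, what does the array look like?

[3, 4, 4, 3, 4, 5, 5, 4]

pivot=4
j stops at 7 (3), i stops at 0 (4); swap ⇒ [3, 5, 5, 4, 3, 4, 4, 4]
j stops at 6 (4), i stops at 1 (5); swap ⇒ [3, 4, 5, 4, 3, 4, 5, 4]
j stops at 5 (4), i stops at 2 (5); swap ⇒ [3, 4, 4, 4, 3, 5, 5, 4]
j stops at 4 (3), i stops at 3 (4); swap ⇒ [3, 4, 4, 3, 4, 5, 5, 4]
j stops at 3, i stops at 4; i≥j ⇒ return 3. A=[3, 4, 4, 3, 4, 5, 5, 4]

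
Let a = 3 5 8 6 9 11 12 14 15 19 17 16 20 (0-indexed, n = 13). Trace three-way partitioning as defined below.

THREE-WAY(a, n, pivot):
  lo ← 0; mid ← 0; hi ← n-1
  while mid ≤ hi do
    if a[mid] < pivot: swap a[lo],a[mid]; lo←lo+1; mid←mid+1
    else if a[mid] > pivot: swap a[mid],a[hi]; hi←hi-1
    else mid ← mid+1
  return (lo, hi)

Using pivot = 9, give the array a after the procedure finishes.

lo=0 mid=0 hi=12
3<9: swap(0,0), lo=1 mid=1 ⇒ 3 5 8 6 9 11 12 14 15 19 17 16 20
5<9: swap(1,1), lo=2 mid=2 ⇒ 3 5 8 6 9 11 12 14 15 19 17 16 20
8<9: swap(2,2), lo=3 mid=3 ⇒ 3 5 8 6 9 11 12 14 15 19 17 16 20
6<9: swap(3,3), lo=4 mid=4 ⇒ 3 5 8 6 9 11 12 14 15 19 17 16 20
9=9: mid=5
11>9: swap(5,12), hi=11 ⇒ 3 5 8 6 9 20 12 14 15 19 17 16 11
20>9: swap(5,11), hi=10 ⇒ 3 5 8 6 9 16 12 14 15 19 17 20 11
16>9: swap(5,10), hi=9 ⇒ 3 5 8 6 9 17 12 14 15 19 16 20 11
17>9: swap(5,9), hi=8 ⇒ 3 5 8 6 9 19 12 14 15 17 16 20 11
19>9: swap(5,8), hi=7 ⇒ 3 5 8 6 9 15 12 14 19 17 16 20 11
15>9: swap(5,7), hi=6 ⇒ 3 5 8 6 9 14 12 15 19 17 16 20 11
14>9: swap(5,6), hi=5 ⇒ 3 5 8 6 9 12 14 15 19 17 16 20 11
12>9: swap(5,5), hi=4 ⇒ 3 5 8 6 9 12 14 15 19 17 16 20 11
done. lo=4 hi=4; a=3 5 8 6 9 12 14 15 19 17 16 20 11

3 5 8 6 9 12 14 15 19 17 16 20 11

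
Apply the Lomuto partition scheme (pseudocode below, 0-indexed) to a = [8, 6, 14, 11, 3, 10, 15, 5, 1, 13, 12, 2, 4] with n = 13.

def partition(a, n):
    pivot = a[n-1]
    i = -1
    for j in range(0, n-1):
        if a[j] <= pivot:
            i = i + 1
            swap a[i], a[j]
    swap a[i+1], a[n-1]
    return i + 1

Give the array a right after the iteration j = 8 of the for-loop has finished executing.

pivot = a[12] = 4; i = -1
j=0: a[0]=8 > 4 → no swap
j=1: a[1]=6 > 4 → no swap
j=2: a[2]=14 > 4 → no swap
j=3: a[3]=11 > 4 → no swap
j=4: a[4]=3 ≤ 4 → i=0, swap a[0],a[4] → [3, 6, 14, 11, 8, 10, 15, 5, 1, 13, 12, 2, 4]
j=5: a[5]=10 > 4 → no swap
j=6: a[6]=15 > 4 → no swap
j=7: a[7]=5 > 4 → no swap
j=8: a[8]=1 ≤ 4 → i=1, swap a[1],a[8] → [3, 1, 14, 11, 8, 10, 15, 5, 6, 13, 12, 2, 4]
(after j=8) a = [3, 1, 14, 11, 8, 10, 15, 5, 6, 13, 12, 2, 4]

[3, 1, 14, 11, 8, 10, 15, 5, 6, 13, 12, 2, 4]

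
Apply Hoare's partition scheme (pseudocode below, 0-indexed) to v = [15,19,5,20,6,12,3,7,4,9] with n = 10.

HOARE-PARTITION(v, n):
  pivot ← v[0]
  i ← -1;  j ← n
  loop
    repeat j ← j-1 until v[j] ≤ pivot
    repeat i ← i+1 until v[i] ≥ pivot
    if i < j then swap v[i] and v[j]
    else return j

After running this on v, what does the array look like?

pivot = v[0] = 15; i = -1, j = 10
j→9 (v[9]=9≤15), i→0 (v[0]=15≥15); i<j, swap → [9,19,5,20,6,12,3,7,4,15]
j→8 (v[8]=4≤15), i→1 (v[1]=19≥15); i<j, swap → [9,4,5,20,6,12,3,7,19,15]
j→7 (v[7]=7≤15), i→3 (v[3]=20≥15); i<j, swap → [9,4,5,7,6,12,3,20,19,15]
j→6, i→7; i≥j, return j=6. v = [9,4,5,7,6,12,3,20,19,15]

[9,4,5,7,6,12,3,20,19,15]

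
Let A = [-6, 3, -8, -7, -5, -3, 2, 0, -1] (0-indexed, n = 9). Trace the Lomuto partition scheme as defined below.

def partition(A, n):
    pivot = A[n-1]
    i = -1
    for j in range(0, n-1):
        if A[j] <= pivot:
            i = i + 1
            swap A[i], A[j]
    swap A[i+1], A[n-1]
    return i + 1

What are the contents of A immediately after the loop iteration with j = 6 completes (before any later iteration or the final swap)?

pivot=-1, i=-1
j=0: -6≤-1, i=0, swap(0,0) ⇒ [-6, 3, -8, -7, -5, -3, 2, 0, -1]
j=1: 3>-1, skip
j=2: -8≤-1, i=1, swap(1,2) ⇒ [-6, -8, 3, -7, -5, -3, 2, 0, -1]
j=3: -7≤-1, i=2, swap(2,3) ⇒ [-6, -8, -7, 3, -5, -3, 2, 0, -1]
j=4: -5≤-1, i=3, swap(3,4) ⇒ [-6, -8, -7, -5, 3, -3, 2, 0, -1]
j=5: -3≤-1, i=4, swap(4,5) ⇒ [-6, -8, -7, -5, -3, 3, 2, 0, -1]
j=6: 2>-1, skip
(after j=6) A = [-6, -8, -7, -5, -3, 3, 2, 0, -1]

[-6, -8, -7, -5, -3, 3, 2, 0, -1]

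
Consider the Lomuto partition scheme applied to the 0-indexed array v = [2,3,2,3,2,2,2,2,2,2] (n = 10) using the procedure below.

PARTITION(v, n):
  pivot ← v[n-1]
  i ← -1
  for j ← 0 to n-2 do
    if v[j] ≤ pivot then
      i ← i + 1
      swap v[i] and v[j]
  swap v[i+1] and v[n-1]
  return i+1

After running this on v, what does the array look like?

pivot = v[9] = 2; i = -1
j=0: v[0]=2 ≤ 2 → i=0, swap v[0],v[0] (no change) → [2,3,2,3,2,2,2,2,2,2]
j=1: v[1]=3 > 2 → no swap
j=2: v[2]=2 ≤ 2 → i=1, swap v[1],v[2] → [2,2,3,3,2,2,2,2,2,2]
j=3: v[3]=3 > 2 → no swap
j=4: v[4]=2 ≤ 2 → i=2, swap v[2],v[4] → [2,2,2,3,3,2,2,2,2,2]
j=5: v[5]=2 ≤ 2 → i=3, swap v[3],v[5] → [2,2,2,2,3,3,2,2,2,2]
j=6: v[6]=2 ≤ 2 → i=4, swap v[4],v[6] → [2,2,2,2,2,3,3,2,2,2]
j=7: v[7]=2 ≤ 2 → i=5, swap v[5],v[7] → [2,2,2,2,2,2,3,3,2,2]
j=8: v[8]=2 ≤ 2 → i=6, swap v[6],v[8] → [2,2,2,2,2,2,2,3,3,2]
final swap v[7],v[9] → [2,2,2,2,2,2,2,2,3,3]; return 7

[2,2,2,2,2,2,2,2,3,3]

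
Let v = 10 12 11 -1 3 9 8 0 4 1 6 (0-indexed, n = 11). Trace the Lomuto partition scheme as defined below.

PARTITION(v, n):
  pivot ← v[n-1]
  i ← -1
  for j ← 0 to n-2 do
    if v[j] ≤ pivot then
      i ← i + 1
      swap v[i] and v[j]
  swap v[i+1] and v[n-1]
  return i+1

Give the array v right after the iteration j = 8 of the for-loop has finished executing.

pivot=6, i=-1
j=0: 10>6, skip
j=1: 12>6, skip
j=2: 11>6, skip
j=3: -1≤6, i=0, swap(0,3) ⇒ -1 12 11 10 3 9 8 0 4 1 6
j=4: 3≤6, i=1, swap(1,4) ⇒ -1 3 11 10 12 9 8 0 4 1 6
j=5: 9>6, skip
j=6: 8>6, skip
j=7: 0≤6, i=2, swap(2,7) ⇒ -1 3 0 10 12 9 8 11 4 1 6
j=8: 4≤6, i=3, swap(3,8) ⇒ -1 3 0 4 12 9 8 11 10 1 6
(after j=8) v = -1 3 0 4 12 9 8 11 10 1 6

-1 3 0 4 12 9 8 11 10 1 6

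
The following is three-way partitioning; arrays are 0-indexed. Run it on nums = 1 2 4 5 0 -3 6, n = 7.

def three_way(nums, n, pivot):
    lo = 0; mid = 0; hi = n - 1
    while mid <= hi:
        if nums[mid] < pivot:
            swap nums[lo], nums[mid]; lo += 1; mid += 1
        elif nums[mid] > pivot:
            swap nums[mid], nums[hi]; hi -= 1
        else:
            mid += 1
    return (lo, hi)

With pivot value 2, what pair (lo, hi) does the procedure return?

pivot = 2; lo=0, mid=0, hi=6
nums[mid]=1<2: swap nums[0],nums[0]; lo=1,mid=1 → 1 2 4 5 0 -3 6
nums[mid]=2=2: mid=2
nums[mid]=4>2: swap nums[2],nums[6]; hi=5 → 1 2 6 5 0 -3 4
nums[mid]=6>2: swap nums[2],nums[5]; hi=4 → 1 2 -3 5 0 6 4
nums[mid]=-3<2: swap nums[1],nums[2]; lo=2,mid=3 → 1 -3 2 5 0 6 4
nums[mid]=5>2: swap nums[3],nums[4]; hi=3 → 1 -3 2 0 5 6 4
nums[mid]=0<2: swap nums[2],nums[3]; lo=3,mid=4 → 1 -3 0 2 5 6 4
end: lo=3, hi=3; nums = 1 -3 0 2 5 6 4

(3, 3)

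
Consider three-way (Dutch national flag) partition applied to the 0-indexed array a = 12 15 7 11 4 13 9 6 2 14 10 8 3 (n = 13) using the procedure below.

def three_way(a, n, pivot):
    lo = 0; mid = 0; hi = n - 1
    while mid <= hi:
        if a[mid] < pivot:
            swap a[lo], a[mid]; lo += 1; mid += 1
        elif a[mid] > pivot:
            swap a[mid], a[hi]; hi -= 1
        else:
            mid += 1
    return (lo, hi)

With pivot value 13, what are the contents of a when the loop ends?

12 3 7 11 4 9 6 2 8 10 13 14 15

pivot = 13; lo=0, mid=0, hi=12
a[mid]=12<13: swap a[0],a[0]; lo=1,mid=1 → 12 15 7 11 4 13 9 6 2 14 10 8 3
a[mid]=15>13: swap a[1],a[12]; hi=11 → 12 3 7 11 4 13 9 6 2 14 10 8 15
a[mid]=3<13: swap a[1],a[1]; lo=2,mid=2 → 12 3 7 11 4 13 9 6 2 14 10 8 15
a[mid]=7<13: swap a[2],a[2]; lo=3,mid=3 → 12 3 7 11 4 13 9 6 2 14 10 8 15
a[mid]=11<13: swap a[3],a[3]; lo=4,mid=4 → 12 3 7 11 4 13 9 6 2 14 10 8 15
a[mid]=4<13: swap a[4],a[4]; lo=5,mid=5 → 12 3 7 11 4 13 9 6 2 14 10 8 15
a[mid]=13=13: mid=6
a[mid]=9<13: swap a[5],a[6]; lo=6,mid=7 → 12 3 7 11 4 9 13 6 2 14 10 8 15
a[mid]=6<13: swap a[6],a[7]; lo=7,mid=8 → 12 3 7 11 4 9 6 13 2 14 10 8 15
a[mid]=2<13: swap a[7],a[8]; lo=8,mid=9 → 12 3 7 11 4 9 6 2 13 14 10 8 15
a[mid]=14>13: swap a[9],a[11]; hi=10 → 12 3 7 11 4 9 6 2 13 8 10 14 15
a[mid]=8<13: swap a[8],a[9]; lo=9,mid=10 → 12 3 7 11 4 9 6 2 8 13 10 14 15
a[mid]=10<13: swap a[9],a[10]; lo=10,mid=11 → 12 3 7 11 4 9 6 2 8 10 13 14 15
end: lo=10, hi=10; a = 12 3 7 11 4 9 6 2 8 10 13 14 15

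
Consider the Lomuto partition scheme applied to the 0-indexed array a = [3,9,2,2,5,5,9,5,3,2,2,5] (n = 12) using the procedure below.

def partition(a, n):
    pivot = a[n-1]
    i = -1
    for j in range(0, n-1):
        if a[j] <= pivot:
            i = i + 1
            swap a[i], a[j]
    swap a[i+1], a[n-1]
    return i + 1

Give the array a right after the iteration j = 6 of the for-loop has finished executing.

[3,2,2,5,5,9,9,5,3,2,2,5]

pivot = a[11] = 5; i = -1
j=0: a[0]=3 ≤ 5 → i=0, swap a[0],a[0] (no change) → [3,9,2,2,5,5,9,5,3,2,2,5]
j=1: a[1]=9 > 5 → no swap
j=2: a[2]=2 ≤ 5 → i=1, swap a[1],a[2] → [3,2,9,2,5,5,9,5,3,2,2,5]
j=3: a[3]=2 ≤ 5 → i=2, swap a[2],a[3] → [3,2,2,9,5,5,9,5,3,2,2,5]
j=4: a[4]=5 ≤ 5 → i=3, swap a[3],a[4] → [3,2,2,5,9,5,9,5,3,2,2,5]
j=5: a[5]=5 ≤ 5 → i=4, swap a[4],a[5] → [3,2,2,5,5,9,9,5,3,2,2,5]
j=6: a[6]=9 > 5 → no swap
(after j=6) a = [3,2,2,5,5,9,9,5,3,2,2,5]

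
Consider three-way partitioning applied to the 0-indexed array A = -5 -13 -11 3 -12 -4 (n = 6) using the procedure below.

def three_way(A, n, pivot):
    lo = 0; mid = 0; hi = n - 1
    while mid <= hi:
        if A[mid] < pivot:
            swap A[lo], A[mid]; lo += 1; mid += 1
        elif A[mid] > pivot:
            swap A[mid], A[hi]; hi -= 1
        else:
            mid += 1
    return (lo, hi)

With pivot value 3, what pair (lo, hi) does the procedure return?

pivot = 3; lo=0, mid=0, hi=5
A[mid]=-5<3: swap A[0],A[0]; lo=1,mid=1 → -5 -13 -11 3 -12 -4
A[mid]=-13<3: swap A[1],A[1]; lo=2,mid=2 → -5 -13 -11 3 -12 -4
A[mid]=-11<3: swap A[2],A[2]; lo=3,mid=3 → -5 -13 -11 3 -12 -4
A[mid]=3=3: mid=4
A[mid]=-12<3: swap A[3],A[4]; lo=4,mid=5 → -5 -13 -11 -12 3 -4
A[mid]=-4<3: swap A[4],A[5]; lo=5,mid=6 → -5 -13 -11 -12 -4 3
end: lo=5, hi=5; A = -5 -13 -11 -12 -4 3

(5, 5)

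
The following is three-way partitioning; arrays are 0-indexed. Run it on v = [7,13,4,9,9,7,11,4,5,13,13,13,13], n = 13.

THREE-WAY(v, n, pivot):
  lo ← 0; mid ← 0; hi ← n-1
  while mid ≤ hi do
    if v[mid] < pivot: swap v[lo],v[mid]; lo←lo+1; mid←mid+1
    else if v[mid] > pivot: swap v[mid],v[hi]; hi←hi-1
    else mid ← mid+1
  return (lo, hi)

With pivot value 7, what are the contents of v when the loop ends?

pivot = 7; lo=0, mid=0, hi=12
v[mid]=7=7: mid=1
v[mid]=13>7: swap v[1],v[12]; hi=11 → [7,13,4,9,9,7,11,4,5,13,13,13,13]
v[mid]=13>7: swap v[1],v[11]; hi=10 → [7,13,4,9,9,7,11,4,5,13,13,13,13]
v[mid]=13>7: swap v[1],v[10]; hi=9 → [7,13,4,9,9,7,11,4,5,13,13,13,13]
v[mid]=13>7: swap v[1],v[9]; hi=8 → [7,13,4,9,9,7,11,4,5,13,13,13,13]
v[mid]=13>7: swap v[1],v[8]; hi=7 → [7,5,4,9,9,7,11,4,13,13,13,13,13]
v[mid]=5<7: swap v[0],v[1]; lo=1,mid=2 → [5,7,4,9,9,7,11,4,13,13,13,13,13]
v[mid]=4<7: swap v[1],v[2]; lo=2,mid=3 → [5,4,7,9,9,7,11,4,13,13,13,13,13]
v[mid]=9>7: swap v[3],v[7]; hi=6 → [5,4,7,4,9,7,11,9,13,13,13,13,13]
v[mid]=4<7: swap v[2],v[3]; lo=3,mid=4 → [5,4,4,7,9,7,11,9,13,13,13,13,13]
v[mid]=9>7: swap v[4],v[6]; hi=5 → [5,4,4,7,11,7,9,9,13,13,13,13,13]
v[mid]=11>7: swap v[4],v[5]; hi=4 → [5,4,4,7,7,11,9,9,13,13,13,13,13]
v[mid]=7=7: mid=5
end: lo=3, hi=4; v = [5,4,4,7,7,11,9,9,13,13,13,13,13]

[5,4,4,7,7,11,9,9,13,13,13,13,13]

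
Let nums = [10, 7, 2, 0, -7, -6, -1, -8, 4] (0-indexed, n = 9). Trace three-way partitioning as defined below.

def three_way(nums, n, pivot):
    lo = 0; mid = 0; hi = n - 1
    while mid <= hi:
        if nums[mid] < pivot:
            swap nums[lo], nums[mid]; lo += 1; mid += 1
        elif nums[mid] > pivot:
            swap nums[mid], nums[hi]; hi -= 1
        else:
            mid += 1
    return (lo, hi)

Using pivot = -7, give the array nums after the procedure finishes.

lo=0 mid=0 hi=8
10>-7: swap(0,8), hi=7 ⇒ [4, 7, 2, 0, -7, -6, -1, -8, 10]
4>-7: swap(0,7), hi=6 ⇒ [-8, 7, 2, 0, -7, -6, -1, 4, 10]
-8<-7: swap(0,0), lo=1 mid=1 ⇒ [-8, 7, 2, 0, -7, -6, -1, 4, 10]
7>-7: swap(1,6), hi=5 ⇒ [-8, -1, 2, 0, -7, -6, 7, 4, 10]
-1>-7: swap(1,5), hi=4 ⇒ [-8, -6, 2, 0, -7, -1, 7, 4, 10]
-6>-7: swap(1,4), hi=3 ⇒ [-8, -7, 2, 0, -6, -1, 7, 4, 10]
-7=-7: mid=2
2>-7: swap(2,3), hi=2 ⇒ [-8, -7, 0, 2, -6, -1, 7, 4, 10]
0>-7: swap(2,2), hi=1 ⇒ [-8, -7, 0, 2, -6, -1, 7, 4, 10]
done. lo=1 hi=1; nums=[-8, -7, 0, 2, -6, -1, 7, 4, 10]

[-8, -7, 0, 2, -6, -1, 7, 4, 10]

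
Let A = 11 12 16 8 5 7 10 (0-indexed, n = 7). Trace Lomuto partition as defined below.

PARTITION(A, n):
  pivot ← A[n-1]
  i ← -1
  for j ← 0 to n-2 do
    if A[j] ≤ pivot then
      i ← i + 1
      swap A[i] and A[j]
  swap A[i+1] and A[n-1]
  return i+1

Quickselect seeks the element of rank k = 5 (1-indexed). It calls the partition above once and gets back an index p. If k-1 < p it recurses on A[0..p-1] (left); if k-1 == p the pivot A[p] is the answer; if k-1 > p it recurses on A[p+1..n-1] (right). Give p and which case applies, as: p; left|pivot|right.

pivot = A[6] = 10; i = -1
j=0: A[0]=11 > 10 → no swap
j=1: A[1]=12 > 10 → no swap
j=2: A[2]=16 > 10 → no swap
j=3: A[3]=8 ≤ 10 → i=0, swap A[0],A[3] → 8 12 16 11 5 7 10
j=4: A[4]=5 ≤ 10 → i=1, swap A[1],A[4] → 8 5 16 11 12 7 10
j=5: A[5]=7 ≤ 10 → i=2, swap A[2],A[5] → 8 5 7 11 12 16 10
final swap A[3],A[6] → 8 5 7 10 12 16 11; return 3
p = 3; k-1 = 4 > 3 ⇒ right

3; right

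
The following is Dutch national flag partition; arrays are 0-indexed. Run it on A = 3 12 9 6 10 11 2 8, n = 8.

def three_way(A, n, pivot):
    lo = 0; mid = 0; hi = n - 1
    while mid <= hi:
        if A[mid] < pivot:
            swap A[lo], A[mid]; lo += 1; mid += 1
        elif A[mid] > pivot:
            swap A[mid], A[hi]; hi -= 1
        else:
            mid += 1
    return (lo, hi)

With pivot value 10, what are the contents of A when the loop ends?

3 8 9 6 2 10 11 12

lo=0 mid=0 hi=7
3<10: swap(0,0), lo=1 mid=1 ⇒ 3 12 9 6 10 11 2 8
12>10: swap(1,7), hi=6 ⇒ 3 8 9 6 10 11 2 12
8<10: swap(1,1), lo=2 mid=2 ⇒ 3 8 9 6 10 11 2 12
9<10: swap(2,2), lo=3 mid=3 ⇒ 3 8 9 6 10 11 2 12
6<10: swap(3,3), lo=4 mid=4 ⇒ 3 8 9 6 10 11 2 12
10=10: mid=5
11>10: swap(5,6), hi=5 ⇒ 3 8 9 6 10 2 11 12
2<10: swap(4,5), lo=5 mid=6 ⇒ 3 8 9 6 2 10 11 12
done. lo=5 hi=5; A=3 8 9 6 2 10 11 12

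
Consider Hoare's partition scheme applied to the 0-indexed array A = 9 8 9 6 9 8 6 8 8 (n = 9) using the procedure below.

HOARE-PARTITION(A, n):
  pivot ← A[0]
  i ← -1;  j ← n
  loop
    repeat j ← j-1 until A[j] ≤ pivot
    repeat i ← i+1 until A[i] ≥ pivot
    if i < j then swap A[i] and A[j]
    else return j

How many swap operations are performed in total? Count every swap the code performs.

pivot = A[0] = 9; i = -1, j = 9
j→8 (A[8]=8≤9), i→0 (A[0]=9≥9); i<j, swap → 8 8 9 6 9 8 6 8 9
j→7 (A[7]=8≤9), i→2 (A[2]=9≥9); i<j, swap → 8 8 8 6 9 8 6 9 9
j→6 (A[6]=6≤9), i→4 (A[4]=9≥9); i<j, swap → 8 8 8 6 6 8 9 9 9
j→5, i→6; i≥j, return j=5. A = 8 8 8 6 6 8 9 9 9

3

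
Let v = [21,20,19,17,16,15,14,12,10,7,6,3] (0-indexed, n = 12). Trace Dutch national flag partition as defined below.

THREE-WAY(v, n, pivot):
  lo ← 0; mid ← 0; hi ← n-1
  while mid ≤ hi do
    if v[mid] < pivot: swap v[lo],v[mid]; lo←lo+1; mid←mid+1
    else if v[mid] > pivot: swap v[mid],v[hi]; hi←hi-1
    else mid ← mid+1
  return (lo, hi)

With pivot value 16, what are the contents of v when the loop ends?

pivot = 16; lo=0, mid=0, hi=11
v[mid]=21>16: swap v[0],v[11]; hi=10 → [3,20,19,17,16,15,14,12,10,7,6,21]
v[mid]=3<16: swap v[0],v[0]; lo=1,mid=1 → [3,20,19,17,16,15,14,12,10,7,6,21]
v[mid]=20>16: swap v[1],v[10]; hi=9 → [3,6,19,17,16,15,14,12,10,7,20,21]
v[mid]=6<16: swap v[1],v[1]; lo=2,mid=2 → [3,6,19,17,16,15,14,12,10,7,20,21]
v[mid]=19>16: swap v[2],v[9]; hi=8 → [3,6,7,17,16,15,14,12,10,19,20,21]
v[mid]=7<16: swap v[2],v[2]; lo=3,mid=3 → [3,6,7,17,16,15,14,12,10,19,20,21]
v[mid]=17>16: swap v[3],v[8]; hi=7 → [3,6,7,10,16,15,14,12,17,19,20,21]
v[mid]=10<16: swap v[3],v[3]; lo=4,mid=4 → [3,6,7,10,16,15,14,12,17,19,20,21]
v[mid]=16=16: mid=5
v[mid]=15<16: swap v[4],v[5]; lo=5,mid=6 → [3,6,7,10,15,16,14,12,17,19,20,21]
v[mid]=14<16: swap v[5],v[6]; lo=6,mid=7 → [3,6,7,10,15,14,16,12,17,19,20,21]
v[mid]=12<16: swap v[6],v[7]; lo=7,mid=8 → [3,6,7,10,15,14,12,16,17,19,20,21]
end: lo=7, hi=7; v = [3,6,7,10,15,14,12,16,17,19,20,21]

[3,6,7,10,15,14,12,16,17,19,20,21]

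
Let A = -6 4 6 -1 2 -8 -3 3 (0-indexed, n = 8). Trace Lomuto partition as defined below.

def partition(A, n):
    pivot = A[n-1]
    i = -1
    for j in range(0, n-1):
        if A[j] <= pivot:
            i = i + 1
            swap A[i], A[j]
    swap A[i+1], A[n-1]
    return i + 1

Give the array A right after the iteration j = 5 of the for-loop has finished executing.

-6 -1 2 -8 6 4 -3 3

pivot = A[7] = 3; i = -1
j=0: A[0]=-6 ≤ 3 → i=0, swap A[0],A[0] (no change) → -6 4 6 -1 2 -8 -3 3
j=1: A[1]=4 > 3 → no swap
j=2: A[2]=6 > 3 → no swap
j=3: A[3]=-1 ≤ 3 → i=1, swap A[1],A[3] → -6 -1 6 4 2 -8 -3 3
j=4: A[4]=2 ≤ 3 → i=2, swap A[2],A[4] → -6 -1 2 4 6 -8 -3 3
j=5: A[5]=-8 ≤ 3 → i=3, swap A[3],A[5] → -6 -1 2 -8 6 4 -3 3
(after j=5) A = -6 -1 2 -8 6 4 -3 3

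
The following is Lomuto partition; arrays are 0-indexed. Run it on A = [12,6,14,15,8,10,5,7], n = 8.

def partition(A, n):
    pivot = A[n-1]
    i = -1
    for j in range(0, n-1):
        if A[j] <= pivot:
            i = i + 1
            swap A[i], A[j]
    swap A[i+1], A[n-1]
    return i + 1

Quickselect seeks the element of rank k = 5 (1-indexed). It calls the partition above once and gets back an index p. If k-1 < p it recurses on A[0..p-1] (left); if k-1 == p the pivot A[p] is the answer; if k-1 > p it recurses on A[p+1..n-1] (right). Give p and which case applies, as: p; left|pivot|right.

2; right

pivot=7, i=-1
j=0: 12>7, skip
j=1: 6≤7, i=0, swap(0,1) ⇒ [6,12,14,15,8,10,5,7]
j=2: 14>7, skip
j=3: 15>7, skip
j=4: 8>7, skip
j=5: 10>7, skip
j=6: 5≤7, i=1, swap(1,6) ⇒ [6,5,14,15,8,10,12,7]
swap(2,7) ⇒ [6,5,7,15,8,10,12,14]; return 2
p = 2; k-1 = 4 > 2 ⇒ right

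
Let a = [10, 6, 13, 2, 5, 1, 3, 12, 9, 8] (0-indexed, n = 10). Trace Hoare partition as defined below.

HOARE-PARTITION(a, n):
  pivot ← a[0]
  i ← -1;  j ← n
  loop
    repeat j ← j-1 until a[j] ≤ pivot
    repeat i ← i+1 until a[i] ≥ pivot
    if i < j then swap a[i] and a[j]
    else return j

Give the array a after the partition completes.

pivot=10
j stops at 9 (8), i stops at 0 (10); swap ⇒ [8, 6, 13, 2, 5, 1, 3, 12, 9, 10]
j stops at 8 (9), i stops at 2 (13); swap ⇒ [8, 6, 9, 2, 5, 1, 3, 12, 13, 10]
j stops at 6, i stops at 7; i≥j ⇒ return 6. a=[8, 6, 9, 2, 5, 1, 3, 12, 13, 10]

[8, 6, 9, 2, 5, 1, 3, 12, 13, 10]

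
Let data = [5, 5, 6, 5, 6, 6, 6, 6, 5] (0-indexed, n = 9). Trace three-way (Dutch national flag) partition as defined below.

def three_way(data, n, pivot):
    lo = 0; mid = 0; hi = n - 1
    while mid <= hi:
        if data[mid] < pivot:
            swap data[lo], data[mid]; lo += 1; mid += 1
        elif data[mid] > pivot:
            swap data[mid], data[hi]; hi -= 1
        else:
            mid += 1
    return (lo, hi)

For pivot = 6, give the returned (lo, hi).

(4, 8)

pivot = 6; lo=0, mid=0, hi=8
data[mid]=5<6: swap data[0],data[0]; lo=1,mid=1 → [5, 5, 6, 5, 6, 6, 6, 6, 5]
data[mid]=5<6: swap data[1],data[1]; lo=2,mid=2 → [5, 5, 6, 5, 6, 6, 6, 6, 5]
data[mid]=6=6: mid=3
data[mid]=5<6: swap data[2],data[3]; lo=3,mid=4 → [5, 5, 5, 6, 6, 6, 6, 6, 5]
data[mid]=6=6: mid=5
data[mid]=6=6: mid=6
data[mid]=6=6: mid=7
data[mid]=6=6: mid=8
data[mid]=5<6: swap data[3],data[8]; lo=4,mid=9 → [5, 5, 5, 5, 6, 6, 6, 6, 6]
end: lo=4, hi=8; data = [5, 5, 5, 5, 6, 6, 6, 6, 6]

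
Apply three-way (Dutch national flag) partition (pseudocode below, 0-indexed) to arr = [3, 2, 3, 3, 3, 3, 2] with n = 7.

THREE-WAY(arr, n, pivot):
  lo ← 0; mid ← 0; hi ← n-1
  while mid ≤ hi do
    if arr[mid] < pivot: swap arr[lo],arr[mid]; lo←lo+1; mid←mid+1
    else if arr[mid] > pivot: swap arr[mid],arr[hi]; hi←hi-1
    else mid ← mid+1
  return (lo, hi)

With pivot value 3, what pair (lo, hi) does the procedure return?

pivot = 3; lo=0, mid=0, hi=6
arr[mid]=3=3: mid=1
arr[mid]=2<3: swap arr[0],arr[1]; lo=1,mid=2 → [2, 3, 3, 3, 3, 3, 2]
arr[mid]=3=3: mid=3
arr[mid]=3=3: mid=4
arr[mid]=3=3: mid=5
arr[mid]=3=3: mid=6
arr[mid]=2<3: swap arr[1],arr[6]; lo=2,mid=7 → [2, 2, 3, 3, 3, 3, 3]
end: lo=2, hi=6; arr = [2, 2, 3, 3, 3, 3, 3]

(2, 6)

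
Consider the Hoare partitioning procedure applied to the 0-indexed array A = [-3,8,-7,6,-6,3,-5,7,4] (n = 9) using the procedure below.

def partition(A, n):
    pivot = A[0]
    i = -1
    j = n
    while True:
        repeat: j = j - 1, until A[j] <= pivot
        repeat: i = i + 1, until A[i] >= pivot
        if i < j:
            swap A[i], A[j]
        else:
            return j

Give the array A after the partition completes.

pivot = A[0] = -3; i = -1, j = 9
j→6 (A[6]=-5≤-3), i→0 (A[0]=-3≥-3); i<j, swap → [-5,8,-7,6,-6,3,-3,7,4]
j→4 (A[4]=-6≤-3), i→1 (A[1]=8≥-3); i<j, swap → [-5,-6,-7,6,8,3,-3,7,4]
j→2, i→3; i≥j, return j=2. A = [-5,-6,-7,6,8,3,-3,7,4]

[-5,-6,-7,6,8,3,-3,7,4]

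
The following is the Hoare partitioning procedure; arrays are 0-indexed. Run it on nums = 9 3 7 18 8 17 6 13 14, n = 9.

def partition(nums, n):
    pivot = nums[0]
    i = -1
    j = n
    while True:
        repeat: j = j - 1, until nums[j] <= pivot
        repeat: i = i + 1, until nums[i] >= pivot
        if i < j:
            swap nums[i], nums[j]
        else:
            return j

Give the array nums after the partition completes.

6 3 7 8 18 17 9 13 14

pivot = nums[0] = 9; i = -1, j = 9
j→6 (nums[6]=6≤9), i→0 (nums[0]=9≥9); i<j, swap → 6 3 7 18 8 17 9 13 14
j→4 (nums[4]=8≤9), i→3 (nums[3]=18≥9); i<j, swap → 6 3 7 8 18 17 9 13 14
j→3, i→4; i≥j, return j=3. nums = 6 3 7 8 18 17 9 13 14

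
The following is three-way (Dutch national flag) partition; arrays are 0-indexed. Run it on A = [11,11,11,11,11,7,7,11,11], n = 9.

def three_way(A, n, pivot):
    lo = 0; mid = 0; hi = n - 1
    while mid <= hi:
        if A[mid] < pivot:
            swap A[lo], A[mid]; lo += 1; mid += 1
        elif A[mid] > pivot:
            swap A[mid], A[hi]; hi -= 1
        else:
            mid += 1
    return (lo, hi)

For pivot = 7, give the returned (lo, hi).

pivot = 7; lo=0, mid=0, hi=8
A[mid]=11>7: swap A[0],A[8]; hi=7 → [11,11,11,11,11,7,7,11,11]
A[mid]=11>7: swap A[0],A[7]; hi=6 → [11,11,11,11,11,7,7,11,11]
A[mid]=11>7: swap A[0],A[6]; hi=5 → [7,11,11,11,11,7,11,11,11]
A[mid]=7=7: mid=1
A[mid]=11>7: swap A[1],A[5]; hi=4 → [7,7,11,11,11,11,11,11,11]
A[mid]=7=7: mid=2
A[mid]=11>7: swap A[2],A[4]; hi=3 → [7,7,11,11,11,11,11,11,11]
A[mid]=11>7: swap A[2],A[3]; hi=2 → [7,7,11,11,11,11,11,11,11]
A[mid]=11>7: swap A[2],A[2]; hi=1 → [7,7,11,11,11,11,11,11,11]
end: lo=0, hi=1; A = [7,7,11,11,11,11,11,11,11]

(0, 1)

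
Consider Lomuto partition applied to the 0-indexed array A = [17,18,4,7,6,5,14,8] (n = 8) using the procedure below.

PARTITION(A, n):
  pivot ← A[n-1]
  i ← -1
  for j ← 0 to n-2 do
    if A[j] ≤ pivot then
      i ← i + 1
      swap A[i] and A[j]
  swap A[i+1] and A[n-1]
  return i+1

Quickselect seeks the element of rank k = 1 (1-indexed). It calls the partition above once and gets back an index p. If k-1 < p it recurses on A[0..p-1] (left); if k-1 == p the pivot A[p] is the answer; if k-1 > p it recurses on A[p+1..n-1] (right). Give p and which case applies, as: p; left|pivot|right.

pivot = A[7] = 8; i = -1
j=0: A[0]=17 > 8 → no swap
j=1: A[1]=18 > 8 → no swap
j=2: A[2]=4 ≤ 8 → i=0, swap A[0],A[2] → [4,18,17,7,6,5,14,8]
j=3: A[3]=7 ≤ 8 → i=1, swap A[1],A[3] → [4,7,17,18,6,5,14,8]
j=4: A[4]=6 ≤ 8 → i=2, swap A[2],A[4] → [4,7,6,18,17,5,14,8]
j=5: A[5]=5 ≤ 8 → i=3, swap A[3],A[5] → [4,7,6,5,17,18,14,8]
j=6: A[6]=14 > 8 → no swap
final swap A[4],A[7] → [4,7,6,5,8,18,14,17]; return 4
p = 4; k-1 = 0 < 4 ⇒ left

4; left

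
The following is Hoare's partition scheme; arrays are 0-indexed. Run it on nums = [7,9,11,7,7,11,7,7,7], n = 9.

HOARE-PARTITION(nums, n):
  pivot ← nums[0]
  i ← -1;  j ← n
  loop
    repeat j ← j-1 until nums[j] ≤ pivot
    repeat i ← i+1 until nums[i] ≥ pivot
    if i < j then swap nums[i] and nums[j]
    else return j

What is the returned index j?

pivot = nums[0] = 7; i = -1, j = 9
j→8 (nums[8]=7≤7), i→0 (nums[0]=7≥7); i<j, swap → [7,9,11,7,7,11,7,7,7]
j→7 (nums[7]=7≤7), i→1 (nums[1]=9≥7); i<j, swap → [7,7,11,7,7,11,7,9,7]
j→6 (nums[6]=7≤7), i→2 (nums[2]=11≥7); i<j, swap → [7,7,7,7,7,11,11,9,7]
j→4 (nums[4]=7≤7), i→3 (nums[3]=7≥7); i<j, swap → [7,7,7,7,7,11,11,9,7]
j→3, i→4; i≥j, return j=3. nums = [7,7,7,7,7,11,11,9,7]

3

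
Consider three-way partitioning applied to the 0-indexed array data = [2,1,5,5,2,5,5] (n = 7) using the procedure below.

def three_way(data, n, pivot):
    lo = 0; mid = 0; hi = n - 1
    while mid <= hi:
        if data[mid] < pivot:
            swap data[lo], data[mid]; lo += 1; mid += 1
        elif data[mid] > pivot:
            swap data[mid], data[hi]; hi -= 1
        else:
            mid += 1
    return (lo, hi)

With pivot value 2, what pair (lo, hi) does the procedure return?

lo=0 mid=0 hi=6
2=2: mid=1
1<2: swap(0,1), lo=1 mid=2 ⇒ [1,2,5,5,2,5,5]
5>2: swap(2,6), hi=5 ⇒ [1,2,5,5,2,5,5]
5>2: swap(2,5), hi=4 ⇒ [1,2,5,5,2,5,5]
5>2: swap(2,4), hi=3 ⇒ [1,2,2,5,5,5,5]
2=2: mid=3
5>2: swap(3,3), hi=2 ⇒ [1,2,2,5,5,5,5]
done. lo=1 hi=2; data=[1,2,2,5,5,5,5]

(1, 2)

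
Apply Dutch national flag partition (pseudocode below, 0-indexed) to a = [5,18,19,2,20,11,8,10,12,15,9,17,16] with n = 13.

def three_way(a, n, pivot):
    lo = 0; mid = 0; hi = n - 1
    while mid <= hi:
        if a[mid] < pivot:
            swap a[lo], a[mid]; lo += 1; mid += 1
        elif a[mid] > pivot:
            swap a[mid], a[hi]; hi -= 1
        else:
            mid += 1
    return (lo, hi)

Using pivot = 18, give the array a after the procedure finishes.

[5,16,2,17,11,8,10,12,15,9,18,20,19]

pivot = 18; lo=0, mid=0, hi=12
a[mid]=5<18: swap a[0],a[0]; lo=1,mid=1 → [5,18,19,2,20,11,8,10,12,15,9,17,16]
a[mid]=18=18: mid=2
a[mid]=19>18: swap a[2],a[12]; hi=11 → [5,18,16,2,20,11,8,10,12,15,9,17,19]
a[mid]=16<18: swap a[1],a[2]; lo=2,mid=3 → [5,16,18,2,20,11,8,10,12,15,9,17,19]
a[mid]=2<18: swap a[2],a[3]; lo=3,mid=4 → [5,16,2,18,20,11,8,10,12,15,9,17,19]
a[mid]=20>18: swap a[4],a[11]; hi=10 → [5,16,2,18,17,11,8,10,12,15,9,20,19]
a[mid]=17<18: swap a[3],a[4]; lo=4,mid=5 → [5,16,2,17,18,11,8,10,12,15,9,20,19]
a[mid]=11<18: swap a[4],a[5]; lo=5,mid=6 → [5,16,2,17,11,18,8,10,12,15,9,20,19]
a[mid]=8<18: swap a[5],a[6]; lo=6,mid=7 → [5,16,2,17,11,8,18,10,12,15,9,20,19]
a[mid]=10<18: swap a[6],a[7]; lo=7,mid=8 → [5,16,2,17,11,8,10,18,12,15,9,20,19]
a[mid]=12<18: swap a[7],a[8]; lo=8,mid=9 → [5,16,2,17,11,8,10,12,18,15,9,20,19]
a[mid]=15<18: swap a[8],a[9]; lo=9,mid=10 → [5,16,2,17,11,8,10,12,15,18,9,20,19]
a[mid]=9<18: swap a[9],a[10]; lo=10,mid=11 → [5,16,2,17,11,8,10,12,15,9,18,20,19]
end: lo=10, hi=10; a = [5,16,2,17,11,8,10,12,15,9,18,20,19]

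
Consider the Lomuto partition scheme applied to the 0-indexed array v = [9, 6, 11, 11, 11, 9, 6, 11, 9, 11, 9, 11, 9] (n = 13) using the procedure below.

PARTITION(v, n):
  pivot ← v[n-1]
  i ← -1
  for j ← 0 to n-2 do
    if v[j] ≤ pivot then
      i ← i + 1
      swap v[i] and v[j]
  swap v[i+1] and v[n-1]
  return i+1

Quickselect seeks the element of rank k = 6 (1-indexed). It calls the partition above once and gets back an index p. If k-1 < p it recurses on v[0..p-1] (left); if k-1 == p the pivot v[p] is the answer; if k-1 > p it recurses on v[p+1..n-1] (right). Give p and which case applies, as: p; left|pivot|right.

6; left

pivot=9, i=-1
j=0: 9≤9, i=0, swap(0,0) ⇒ [9, 6, 11, 11, 11, 9, 6, 11, 9, 11, 9, 11, 9]
j=1: 6≤9, i=1, swap(1,1) ⇒ [9, 6, 11, 11, 11, 9, 6, 11, 9, 11, 9, 11, 9]
j=2: 11>9, skip
j=3: 11>9, skip
j=4: 11>9, skip
j=5: 9≤9, i=2, swap(2,5) ⇒ [9, 6, 9, 11, 11, 11, 6, 11, 9, 11, 9, 11, 9]
j=6: 6≤9, i=3, swap(3,6) ⇒ [9, 6, 9, 6, 11, 11, 11, 11, 9, 11, 9, 11, 9]
j=7: 11>9, skip
j=8: 9≤9, i=4, swap(4,8) ⇒ [9, 6, 9, 6, 9, 11, 11, 11, 11, 11, 9, 11, 9]
j=9: 11>9, skip
j=10: 9≤9, i=5, swap(5,10) ⇒ [9, 6, 9, 6, 9, 9, 11, 11, 11, 11, 11, 11, 9]
j=11: 11>9, skip
swap(6,12) ⇒ [9, 6, 9, 6, 9, 9, 9, 11, 11, 11, 11, 11, 11]; return 6
p = 6; k-1 = 5 < 6 ⇒ left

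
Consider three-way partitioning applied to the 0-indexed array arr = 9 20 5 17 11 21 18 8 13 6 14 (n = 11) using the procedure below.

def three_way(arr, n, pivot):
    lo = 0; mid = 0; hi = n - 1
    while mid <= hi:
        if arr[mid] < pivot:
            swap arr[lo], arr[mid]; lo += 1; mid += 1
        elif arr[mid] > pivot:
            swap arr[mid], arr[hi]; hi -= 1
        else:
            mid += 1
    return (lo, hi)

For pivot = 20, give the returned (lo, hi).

pivot = 20; lo=0, mid=0, hi=10
arr[mid]=9<20: swap arr[0],arr[0]; lo=1,mid=1 → 9 20 5 17 11 21 18 8 13 6 14
arr[mid]=20=20: mid=2
arr[mid]=5<20: swap arr[1],arr[2]; lo=2,mid=3 → 9 5 20 17 11 21 18 8 13 6 14
arr[mid]=17<20: swap arr[2],arr[3]; lo=3,mid=4 → 9 5 17 20 11 21 18 8 13 6 14
arr[mid]=11<20: swap arr[3],arr[4]; lo=4,mid=5 → 9 5 17 11 20 21 18 8 13 6 14
arr[mid]=21>20: swap arr[5],arr[10]; hi=9 → 9 5 17 11 20 14 18 8 13 6 21
arr[mid]=14<20: swap arr[4],arr[5]; lo=5,mid=6 → 9 5 17 11 14 20 18 8 13 6 21
arr[mid]=18<20: swap arr[5],arr[6]; lo=6,mid=7 → 9 5 17 11 14 18 20 8 13 6 21
arr[mid]=8<20: swap arr[6],arr[7]; lo=7,mid=8 → 9 5 17 11 14 18 8 20 13 6 21
arr[mid]=13<20: swap arr[7],arr[8]; lo=8,mid=9 → 9 5 17 11 14 18 8 13 20 6 21
arr[mid]=6<20: swap arr[8],arr[9]; lo=9,mid=10 → 9 5 17 11 14 18 8 13 6 20 21
end: lo=9, hi=9; arr = 9 5 17 11 14 18 8 13 6 20 21

(9, 9)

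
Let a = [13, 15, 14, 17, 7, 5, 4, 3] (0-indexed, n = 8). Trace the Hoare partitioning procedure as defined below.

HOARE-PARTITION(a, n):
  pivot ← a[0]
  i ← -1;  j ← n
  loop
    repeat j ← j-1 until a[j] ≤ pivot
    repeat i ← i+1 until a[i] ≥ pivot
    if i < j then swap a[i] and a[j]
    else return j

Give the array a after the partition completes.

[3, 4, 5, 7, 17, 14, 15, 13]

pivot = a[0] = 13; i = -1, j = 8
j→7 (a[7]=3≤13), i→0 (a[0]=13≥13); i<j, swap → [3, 15, 14, 17, 7, 5, 4, 13]
j→6 (a[6]=4≤13), i→1 (a[1]=15≥13); i<j, swap → [3, 4, 14, 17, 7, 5, 15, 13]
j→5 (a[5]=5≤13), i→2 (a[2]=14≥13); i<j, swap → [3, 4, 5, 17, 7, 14, 15, 13]
j→4 (a[4]=7≤13), i→3 (a[3]=17≥13); i<j, swap → [3, 4, 5, 7, 17, 14, 15, 13]
j→3, i→4; i≥j, return j=3. a = [3, 4, 5, 7, 17, 14, 15, 13]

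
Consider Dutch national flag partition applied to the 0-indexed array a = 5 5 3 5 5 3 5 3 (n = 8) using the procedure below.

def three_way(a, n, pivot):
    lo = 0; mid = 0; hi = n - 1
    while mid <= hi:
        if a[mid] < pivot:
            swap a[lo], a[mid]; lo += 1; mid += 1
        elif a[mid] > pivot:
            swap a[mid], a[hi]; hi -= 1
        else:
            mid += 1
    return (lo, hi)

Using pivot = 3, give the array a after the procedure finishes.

3 3 3 5 5 5 5 5

lo=0 mid=0 hi=7
5>3: swap(0,7), hi=6 ⇒ 3 5 3 5 5 3 5 5
3=3: mid=1
5>3: swap(1,6), hi=5 ⇒ 3 5 3 5 5 3 5 5
5>3: swap(1,5), hi=4 ⇒ 3 3 3 5 5 5 5 5
3=3: mid=2
3=3: mid=3
5>3: swap(3,4), hi=3 ⇒ 3 3 3 5 5 5 5 5
5>3: swap(3,3), hi=2 ⇒ 3 3 3 5 5 5 5 5
done. lo=0 hi=2; a=3 3 3 5 5 5 5 5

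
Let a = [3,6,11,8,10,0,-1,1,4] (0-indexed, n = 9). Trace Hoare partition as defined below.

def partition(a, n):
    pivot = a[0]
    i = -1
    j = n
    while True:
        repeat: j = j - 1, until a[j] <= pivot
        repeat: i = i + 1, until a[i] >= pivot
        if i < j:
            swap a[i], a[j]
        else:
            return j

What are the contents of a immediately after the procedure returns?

pivot = a[0] = 3; i = -1, j = 9
j→7 (a[7]=1≤3), i→0 (a[0]=3≥3); i<j, swap → [1,6,11,8,10,0,-1,3,4]
j→6 (a[6]=-1≤3), i→1 (a[1]=6≥3); i<j, swap → [1,-1,11,8,10,0,6,3,4]
j→5 (a[5]=0≤3), i→2 (a[2]=11≥3); i<j, swap → [1,-1,0,8,10,11,6,3,4]
j→2, i→3; i≥j, return j=2. a = [1,-1,0,8,10,11,6,3,4]

[1,-1,0,8,10,11,6,3,4]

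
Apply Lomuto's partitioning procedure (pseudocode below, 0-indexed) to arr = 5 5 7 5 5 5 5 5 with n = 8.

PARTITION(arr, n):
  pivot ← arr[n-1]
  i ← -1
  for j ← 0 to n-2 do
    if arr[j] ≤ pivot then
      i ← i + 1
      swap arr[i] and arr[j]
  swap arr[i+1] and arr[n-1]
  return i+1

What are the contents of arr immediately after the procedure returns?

5 5 5 5 5 5 5 7

pivot=5, i=-1
j=0: 5≤5, i=0, swap(0,0) ⇒ 5 5 7 5 5 5 5 5
j=1: 5≤5, i=1, swap(1,1) ⇒ 5 5 7 5 5 5 5 5
j=2: 7>5, skip
j=3: 5≤5, i=2, swap(2,3) ⇒ 5 5 5 7 5 5 5 5
j=4: 5≤5, i=3, swap(3,4) ⇒ 5 5 5 5 7 5 5 5
j=5: 5≤5, i=4, swap(4,5) ⇒ 5 5 5 5 5 7 5 5
j=6: 5≤5, i=5, swap(5,6) ⇒ 5 5 5 5 5 5 7 5
swap(6,7) ⇒ 5 5 5 5 5 5 5 7; return 6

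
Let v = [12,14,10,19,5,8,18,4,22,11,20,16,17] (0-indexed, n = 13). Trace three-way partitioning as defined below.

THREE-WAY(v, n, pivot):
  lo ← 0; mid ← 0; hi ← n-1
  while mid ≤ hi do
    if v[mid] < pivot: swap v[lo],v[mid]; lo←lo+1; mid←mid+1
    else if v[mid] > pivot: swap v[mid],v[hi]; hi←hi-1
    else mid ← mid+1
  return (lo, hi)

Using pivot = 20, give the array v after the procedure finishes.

[12,14,10,19,5,8,18,4,17,11,16,20,22]

lo=0 mid=0 hi=12
12<20: swap(0,0), lo=1 mid=1 ⇒ [12,14,10,19,5,8,18,4,22,11,20,16,17]
14<20: swap(1,1), lo=2 mid=2 ⇒ [12,14,10,19,5,8,18,4,22,11,20,16,17]
10<20: swap(2,2), lo=3 mid=3 ⇒ [12,14,10,19,5,8,18,4,22,11,20,16,17]
19<20: swap(3,3), lo=4 mid=4 ⇒ [12,14,10,19,5,8,18,4,22,11,20,16,17]
5<20: swap(4,4), lo=5 mid=5 ⇒ [12,14,10,19,5,8,18,4,22,11,20,16,17]
8<20: swap(5,5), lo=6 mid=6 ⇒ [12,14,10,19,5,8,18,4,22,11,20,16,17]
18<20: swap(6,6), lo=7 mid=7 ⇒ [12,14,10,19,5,8,18,4,22,11,20,16,17]
4<20: swap(7,7), lo=8 mid=8 ⇒ [12,14,10,19,5,8,18,4,22,11,20,16,17]
22>20: swap(8,12), hi=11 ⇒ [12,14,10,19,5,8,18,4,17,11,20,16,22]
17<20: swap(8,8), lo=9 mid=9 ⇒ [12,14,10,19,5,8,18,4,17,11,20,16,22]
11<20: swap(9,9), lo=10 mid=10 ⇒ [12,14,10,19,5,8,18,4,17,11,20,16,22]
20=20: mid=11
16<20: swap(10,11), lo=11 mid=12 ⇒ [12,14,10,19,5,8,18,4,17,11,16,20,22]
done. lo=11 hi=11; v=[12,14,10,19,5,8,18,4,17,11,16,20,22]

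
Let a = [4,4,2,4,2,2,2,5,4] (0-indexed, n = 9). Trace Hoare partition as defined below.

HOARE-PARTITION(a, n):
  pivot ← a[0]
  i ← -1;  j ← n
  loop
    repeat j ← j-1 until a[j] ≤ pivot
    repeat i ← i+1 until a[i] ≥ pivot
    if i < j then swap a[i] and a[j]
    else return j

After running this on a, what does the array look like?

pivot=4
j stops at 8 (4), i stops at 0 (4); swap ⇒ [4,4,2,4,2,2,2,5,4]
j stops at 6 (2), i stops at 1 (4); swap ⇒ [4,2,2,4,2,2,4,5,4]
j stops at 5 (2), i stops at 3 (4); swap ⇒ [4,2,2,2,2,4,4,5,4]
j stops at 4, i stops at 5; i≥j ⇒ return 4. a=[4,2,2,2,2,4,4,5,4]

[4,2,2,2,2,4,4,5,4]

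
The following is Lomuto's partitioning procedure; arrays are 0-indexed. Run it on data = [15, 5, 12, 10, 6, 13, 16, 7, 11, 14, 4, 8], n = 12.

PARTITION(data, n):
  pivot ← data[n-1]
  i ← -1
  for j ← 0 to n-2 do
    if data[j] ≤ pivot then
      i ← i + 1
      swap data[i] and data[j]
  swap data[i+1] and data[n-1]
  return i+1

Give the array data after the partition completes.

pivot = data[11] = 8; i = -1
j=0: data[0]=15 > 8 → no swap
j=1: data[1]=5 ≤ 8 → i=0, swap data[0],data[1] → [5, 15, 12, 10, 6, 13, 16, 7, 11, 14, 4, 8]
j=2: data[2]=12 > 8 → no swap
j=3: data[3]=10 > 8 → no swap
j=4: data[4]=6 ≤ 8 → i=1, swap data[1],data[4] → [5, 6, 12, 10, 15, 13, 16, 7, 11, 14, 4, 8]
j=5: data[5]=13 > 8 → no swap
j=6: data[6]=16 > 8 → no swap
j=7: data[7]=7 ≤ 8 → i=2, swap data[2],data[7] → [5, 6, 7, 10, 15, 13, 16, 12, 11, 14, 4, 8]
j=8: data[8]=11 > 8 → no swap
j=9: data[9]=14 > 8 → no swap
j=10: data[10]=4 ≤ 8 → i=3, swap data[3],data[10] → [5, 6, 7, 4, 15, 13, 16, 12, 11, 14, 10, 8]
final swap data[4],data[11] → [5, 6, 7, 4, 8, 13, 16, 12, 11, 14, 10, 15]; return 4

[5, 6, 7, 4, 8, 13, 16, 12, 11, 14, 10, 15]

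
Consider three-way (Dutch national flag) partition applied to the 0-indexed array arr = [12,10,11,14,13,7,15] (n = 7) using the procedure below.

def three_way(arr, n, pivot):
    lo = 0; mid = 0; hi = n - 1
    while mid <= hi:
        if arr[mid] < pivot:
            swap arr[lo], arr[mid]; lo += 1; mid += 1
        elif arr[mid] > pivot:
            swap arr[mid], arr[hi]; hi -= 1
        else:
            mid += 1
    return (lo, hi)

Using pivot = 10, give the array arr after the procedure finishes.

[7,10,14,13,11,15,12]

lo=0 mid=0 hi=6
12>10: swap(0,6), hi=5 ⇒ [15,10,11,14,13,7,12]
15>10: swap(0,5), hi=4 ⇒ [7,10,11,14,13,15,12]
7<10: swap(0,0), lo=1 mid=1 ⇒ [7,10,11,14,13,15,12]
10=10: mid=2
11>10: swap(2,4), hi=3 ⇒ [7,10,13,14,11,15,12]
13>10: swap(2,3), hi=2 ⇒ [7,10,14,13,11,15,12]
14>10: swap(2,2), hi=1 ⇒ [7,10,14,13,11,15,12]
done. lo=1 hi=1; arr=[7,10,14,13,11,15,12]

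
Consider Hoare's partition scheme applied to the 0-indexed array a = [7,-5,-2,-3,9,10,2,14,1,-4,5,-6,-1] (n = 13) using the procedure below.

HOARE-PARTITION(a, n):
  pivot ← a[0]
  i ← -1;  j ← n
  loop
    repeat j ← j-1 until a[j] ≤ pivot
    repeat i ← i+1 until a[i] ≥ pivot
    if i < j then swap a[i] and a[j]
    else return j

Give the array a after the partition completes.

[-1,-5,-2,-3,-6,5,2,-4,1,14,10,9,7]

pivot = a[0] = 7; i = -1, j = 13
j→12 (a[12]=-1≤7), i→0 (a[0]=7≥7); i<j, swap → [-1,-5,-2,-3,9,10,2,14,1,-4,5,-6,7]
j→11 (a[11]=-6≤7), i→4 (a[4]=9≥7); i<j, swap → [-1,-5,-2,-3,-6,10,2,14,1,-4,5,9,7]
j→10 (a[10]=5≤7), i→5 (a[5]=10≥7); i<j, swap → [-1,-5,-2,-3,-6,5,2,14,1,-4,10,9,7]
j→9 (a[9]=-4≤7), i→7 (a[7]=14≥7); i<j, swap → [-1,-5,-2,-3,-6,5,2,-4,1,14,10,9,7]
j→8, i→9; i≥j, return j=8. a = [-1,-5,-2,-3,-6,5,2,-4,1,14,10,9,7]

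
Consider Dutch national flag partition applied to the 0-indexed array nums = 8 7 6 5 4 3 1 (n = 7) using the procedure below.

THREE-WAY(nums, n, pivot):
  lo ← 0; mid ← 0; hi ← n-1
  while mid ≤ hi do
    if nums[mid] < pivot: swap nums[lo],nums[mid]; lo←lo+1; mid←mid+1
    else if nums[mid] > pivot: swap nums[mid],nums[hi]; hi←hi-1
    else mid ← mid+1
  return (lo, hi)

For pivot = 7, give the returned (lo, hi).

lo=0 mid=0 hi=6
8>7: swap(0,6), hi=5 ⇒ 1 7 6 5 4 3 8
1<7: swap(0,0), lo=1 mid=1 ⇒ 1 7 6 5 4 3 8
7=7: mid=2
6<7: swap(1,2), lo=2 mid=3 ⇒ 1 6 7 5 4 3 8
5<7: swap(2,3), lo=3 mid=4 ⇒ 1 6 5 7 4 3 8
4<7: swap(3,4), lo=4 mid=5 ⇒ 1 6 5 4 7 3 8
3<7: swap(4,5), lo=5 mid=6 ⇒ 1 6 5 4 3 7 8
done. lo=5 hi=5; nums=1 6 5 4 3 7 8

(5, 5)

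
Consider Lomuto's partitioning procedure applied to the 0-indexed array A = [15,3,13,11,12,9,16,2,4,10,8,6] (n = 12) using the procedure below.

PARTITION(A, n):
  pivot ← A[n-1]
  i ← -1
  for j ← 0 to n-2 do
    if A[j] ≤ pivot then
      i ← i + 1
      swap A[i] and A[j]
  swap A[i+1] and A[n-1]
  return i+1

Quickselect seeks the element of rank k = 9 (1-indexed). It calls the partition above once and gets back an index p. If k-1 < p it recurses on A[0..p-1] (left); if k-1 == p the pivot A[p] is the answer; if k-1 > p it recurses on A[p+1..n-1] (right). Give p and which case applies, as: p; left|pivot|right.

3; right

pivot = A[11] = 6; i = -1
j=0: A[0]=15 > 6 → no swap
j=1: A[1]=3 ≤ 6 → i=0, swap A[0],A[1] → [3,15,13,11,12,9,16,2,4,10,8,6]
j=2: A[2]=13 > 6 → no swap
j=3: A[3]=11 > 6 → no swap
j=4: A[4]=12 > 6 → no swap
j=5: A[5]=9 > 6 → no swap
j=6: A[6]=16 > 6 → no swap
j=7: A[7]=2 ≤ 6 → i=1, swap A[1],A[7] → [3,2,13,11,12,9,16,15,4,10,8,6]
j=8: A[8]=4 ≤ 6 → i=2, swap A[2],A[8] → [3,2,4,11,12,9,16,15,13,10,8,6]
j=9: A[9]=10 > 6 → no swap
j=10: A[10]=8 > 6 → no swap
final swap A[3],A[11] → [3,2,4,6,12,9,16,15,13,10,8,11]; return 3
p = 3; k-1 = 8 > 3 ⇒ right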